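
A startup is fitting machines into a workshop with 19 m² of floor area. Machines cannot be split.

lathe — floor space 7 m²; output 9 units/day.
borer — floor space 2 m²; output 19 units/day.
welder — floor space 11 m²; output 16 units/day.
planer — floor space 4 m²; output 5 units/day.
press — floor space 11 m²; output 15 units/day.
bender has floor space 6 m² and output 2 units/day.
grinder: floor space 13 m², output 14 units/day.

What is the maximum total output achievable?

Allowing fractional choices, the relaxed optimum would be about 43.2, but machines are indivisible.
borer + planer + press: floor space 2 + 4 + 11 = 17 ≤ 19, output 19 + 5 + 15 = 39.
borer + planer + grinder: floor space 2 + 4 + 13 = 19 ≤ 19, output 19 + 5 + 14 = 38.
borer + welder + planer: floor space 2 + 11 + 4 = 17 ≤ 19, output 19 + 16 + 5 = 40.
Best is borer, welder, and planer with total output 40.

40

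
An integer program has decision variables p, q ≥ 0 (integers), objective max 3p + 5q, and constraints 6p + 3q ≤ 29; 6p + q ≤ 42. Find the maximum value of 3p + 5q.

(p,q)=(0,9): 6·0+3·9=27≤29, 6·0+1·9=9≤42, objective 45.
(p,q)=(0,8): 6·0+3·8=24≤29, 6·0+1·8=8≤42, objective 40.
No feasible integer point exceeds 45.

45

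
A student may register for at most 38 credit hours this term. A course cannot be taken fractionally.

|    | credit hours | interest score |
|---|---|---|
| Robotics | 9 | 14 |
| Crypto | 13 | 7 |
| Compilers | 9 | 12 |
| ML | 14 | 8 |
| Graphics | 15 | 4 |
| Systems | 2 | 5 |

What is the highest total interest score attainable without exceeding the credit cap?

Treat it as a binary knapsack problem.
Robotics + Crypto + Compilers + Systems: credit hours 9 + 13 + 9 + 2 = 33 ≤ 38, interest score 14 + 7 + 12 + 5 = 38.
Robotics + Compilers + ML + Systems: credit hours 9 + 9 + 14 + 2 = 34 ≤ 38, interest score 14 + 12 + 8 + 5 = 39.
Robotics + Compilers + Graphics + Systems: credit hours 9 + 9 + 15 + 2 = 35 ≤ 38, interest score 14 + 12 + 4 + 5 = 35.
Best is Robotics, Compilers, ML, and Systems with total interest score 39.

39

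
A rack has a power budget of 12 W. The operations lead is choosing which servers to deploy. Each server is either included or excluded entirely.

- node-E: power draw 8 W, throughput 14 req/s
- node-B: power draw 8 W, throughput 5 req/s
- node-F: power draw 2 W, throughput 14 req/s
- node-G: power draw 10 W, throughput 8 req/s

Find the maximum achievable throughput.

28

Allowing fractional choices, the relaxed optimum would be about 29.6, but servers are indivisible.
node-E + node-F: power draw 8 + 2 = 10 ≤ 12, throughput 14 + 14 = 28.
node-F + node-G: power draw 2 + 10 = 12 ≤ 12, throughput 14 + 8 = 22.
Best is node-E and node-F with total throughput 28.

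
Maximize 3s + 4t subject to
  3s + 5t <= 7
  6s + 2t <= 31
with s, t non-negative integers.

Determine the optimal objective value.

(s,t)=(2,0): 3·2+5·0=6≤7, 6·2+2·0=12≤31, objective 6.
(s,t)=(1,0): 3·1+5·0=3≤7, 6·1+2·0=6≤31, objective 3.
Maximum is 6 at (s,t)=(2,0).

6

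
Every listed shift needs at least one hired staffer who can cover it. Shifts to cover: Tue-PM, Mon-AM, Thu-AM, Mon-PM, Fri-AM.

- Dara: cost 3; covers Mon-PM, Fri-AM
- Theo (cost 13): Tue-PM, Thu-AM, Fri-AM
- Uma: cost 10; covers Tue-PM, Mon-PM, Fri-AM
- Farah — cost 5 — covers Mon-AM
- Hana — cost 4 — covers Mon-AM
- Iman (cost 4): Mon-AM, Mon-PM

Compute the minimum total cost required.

17

This is a weighted set-cover instance.
The greedy cost-per-new-shift heuristic would pick Dara, Hana, and Theo for 20, but a cheaper cover exists.
Choose Theo and Iman: together they cover Tue-PM, Mon-AM, Thu-AM, Mon-PM, Fri-AM — every shift.
Total cost: 13 + 4 = 17.
No cover costs less than 17.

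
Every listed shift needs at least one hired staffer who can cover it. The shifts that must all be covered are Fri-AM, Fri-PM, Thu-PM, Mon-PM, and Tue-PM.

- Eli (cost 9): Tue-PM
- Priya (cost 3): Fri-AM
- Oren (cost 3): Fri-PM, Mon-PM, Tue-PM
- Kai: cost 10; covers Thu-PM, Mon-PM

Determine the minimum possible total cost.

16

This is a weighted set-cover instance.
Choose Priya, Oren, and Kai: together they cover Fri-AM, Fri-PM, Thu-PM, Mon-PM, Tue-PM — every shift.
Total cost: 3 + 3 + 10 = 16.
No cover costs less than 16.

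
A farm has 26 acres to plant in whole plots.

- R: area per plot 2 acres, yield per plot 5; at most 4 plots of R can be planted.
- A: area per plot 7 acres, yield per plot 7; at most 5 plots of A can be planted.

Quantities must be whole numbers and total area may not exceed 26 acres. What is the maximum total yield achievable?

34

R has the best ratio (5/2); taking only R gives at most 4×5 = 20 (stopped by the supply cap of 4).
Mixing does better — 4×R and 2×A: area 22 ≤ 26, yield 4·5 + 2·7 = 34.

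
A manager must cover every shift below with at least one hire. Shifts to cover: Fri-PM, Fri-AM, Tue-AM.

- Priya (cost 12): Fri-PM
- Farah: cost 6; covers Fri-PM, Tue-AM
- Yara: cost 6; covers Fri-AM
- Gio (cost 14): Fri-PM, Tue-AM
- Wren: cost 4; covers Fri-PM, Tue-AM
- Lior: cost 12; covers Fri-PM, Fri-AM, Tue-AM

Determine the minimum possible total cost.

10

Choose Yara and Wren: together they cover Fri-PM, Fri-AM, Tue-AM — every shift.
Total cost: 6 + 4 = 10.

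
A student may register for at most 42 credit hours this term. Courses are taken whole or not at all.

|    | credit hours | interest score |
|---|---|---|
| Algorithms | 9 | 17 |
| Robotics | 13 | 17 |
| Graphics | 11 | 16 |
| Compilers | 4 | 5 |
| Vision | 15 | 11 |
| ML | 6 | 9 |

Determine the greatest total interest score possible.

59

Algorithms + Robotics + Graphics + Compilers: credit hours 9 + 13 + 11 + 4 = 37 ≤ 42, interest score 17 + 17 + 16 + 5 = 55.
Algorithms + Graphics + Vision + ML: credit hours 9 + 11 + 15 + 6 = 41 ≤ 42, interest score 17 + 16 + 11 + 9 = 53.
Algorithms + Robotics + Graphics + ML: credit hours 9 + 13 + 11 + 6 = 39 ≤ 42, interest score 17 + 17 + 16 + 9 = 59.
Best is Algorithms, Robotics, Graphics, and ML with total interest score 59.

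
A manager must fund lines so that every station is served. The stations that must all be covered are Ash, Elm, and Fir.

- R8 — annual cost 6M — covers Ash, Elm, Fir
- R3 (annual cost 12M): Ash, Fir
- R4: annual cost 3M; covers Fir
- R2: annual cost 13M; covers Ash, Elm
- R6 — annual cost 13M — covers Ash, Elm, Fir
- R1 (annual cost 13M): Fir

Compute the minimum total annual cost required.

6

R8 alone covers Ash, Elm, Fir — every station.
Total annual cost: 6.
No cover costs less than 6.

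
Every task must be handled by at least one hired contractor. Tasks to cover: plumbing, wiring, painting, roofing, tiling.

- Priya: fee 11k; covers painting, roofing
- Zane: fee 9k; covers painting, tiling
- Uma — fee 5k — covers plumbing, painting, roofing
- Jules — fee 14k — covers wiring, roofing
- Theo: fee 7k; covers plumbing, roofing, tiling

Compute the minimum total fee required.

Choose Uma, Jules, and Theo: together they cover plumbing, wiring, painting, roofing, tiling — every task.
Total fee: 5 + 14 + 7 = 26.

26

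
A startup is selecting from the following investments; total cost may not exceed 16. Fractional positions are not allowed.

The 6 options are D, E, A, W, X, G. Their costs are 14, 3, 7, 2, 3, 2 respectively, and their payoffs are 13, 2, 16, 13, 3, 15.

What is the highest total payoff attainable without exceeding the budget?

47

Allowing fractional choices, the relaxed optimum would be about 48.9, but investments are indivisible.
A + W + X + G: cost 7 + 2 + 3 + 2 = 14 ≤ 16, payoff 16 + 13 + 3 + 15 = 47.
E + A + W + G: cost 3 + 7 + 2 + 2 = 14 ≤ 16, payoff 2 + 16 + 13 + 15 = 46.
Best is A, W, X, and G with total payoff 47.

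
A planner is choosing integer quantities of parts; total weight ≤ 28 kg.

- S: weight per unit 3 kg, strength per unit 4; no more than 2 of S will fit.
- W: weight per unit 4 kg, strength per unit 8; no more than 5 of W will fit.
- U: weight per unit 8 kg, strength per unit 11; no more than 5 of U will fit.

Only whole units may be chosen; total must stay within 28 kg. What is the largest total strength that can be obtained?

51

Take 5×W and 1×U: weight 28 ≤ 28, strength 5·8 + 1·11 = 51.
W has the best ratio (8/4) and is taken to its limit of 5; remaining capacity is filled optimally with the others.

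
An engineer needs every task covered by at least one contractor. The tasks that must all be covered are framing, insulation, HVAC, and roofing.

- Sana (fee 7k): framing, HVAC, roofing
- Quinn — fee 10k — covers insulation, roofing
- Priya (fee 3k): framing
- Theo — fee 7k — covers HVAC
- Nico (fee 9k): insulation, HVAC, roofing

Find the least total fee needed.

12

The greedy cost-per-new-task heuristic would pick Sana and Nico for 16, but a cheaper cover exists.
Choose Priya and Nico: together they cover framing, insulation, HVAC, roofing — every task.
Total fee: 3 + 9 = 12.
No cover costs less than 12.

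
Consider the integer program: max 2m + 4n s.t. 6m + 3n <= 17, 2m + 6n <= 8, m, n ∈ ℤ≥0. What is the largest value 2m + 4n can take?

6

The continuous relaxation peaks at (2.6, 0.467) with value 7.07; rounding to a feasible lattice point costs some objective.
(m,n)=(1,1): 6·1+3·1=9≤17, 2·1+6·1=8≤8, objective 6.
(m,n)=(0,1): 6·0+3·1=3≤17, 2·0+6·1=6≤8, objective 4.
Maximum is 6 at (m,n)=(1,1).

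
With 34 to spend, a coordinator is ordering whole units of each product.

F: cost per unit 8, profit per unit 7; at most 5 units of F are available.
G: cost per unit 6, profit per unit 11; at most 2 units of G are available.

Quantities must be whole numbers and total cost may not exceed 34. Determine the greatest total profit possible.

36

3×F and 1×G: cost 30 ≤ 34, profit 3·7 + 1·11 = 32.
2×F and 2×G: cost 28 ≤ 34, profit 2·7 + 2·11 = 36.
Best is 36.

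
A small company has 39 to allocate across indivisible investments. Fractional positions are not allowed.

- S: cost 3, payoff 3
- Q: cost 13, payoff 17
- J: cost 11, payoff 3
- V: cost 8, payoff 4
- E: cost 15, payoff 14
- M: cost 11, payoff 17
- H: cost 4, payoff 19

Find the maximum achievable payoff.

Take S, Q, V, M, and H: cost 3 + 13 + 8 + 11 + 4 = 39 ≤ 39, payoff 3 + 17 + 4 + 17 + 19 = 60.
No other feasible combination does better.

60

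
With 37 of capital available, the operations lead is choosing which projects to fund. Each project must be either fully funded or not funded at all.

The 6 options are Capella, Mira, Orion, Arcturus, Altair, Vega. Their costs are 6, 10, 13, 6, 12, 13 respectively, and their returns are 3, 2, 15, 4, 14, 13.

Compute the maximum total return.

36

Allowing fractional choices, the relaxed optimum would be about 41.0, but projects are indivisible.
Capella + Orion + Arcturus + Altair: cost 6 + 13 + 6 + 12 = 37 ≤ 37, return 3 + 15 + 4 + 14 = 36.
Capella + Arcturus + Altair + Vega: cost 6 + 6 + 12 + 13 = 37 ≤ 37, return 3 + 4 + 14 + 13 = 34.
Orion + Arcturus + Altair: cost 13 + 6 + 12 = 31 ≤ 37, return 15 + 4 + 14 = 33.
Best is Capella, Orion, Arcturus, and Altair with total return 36.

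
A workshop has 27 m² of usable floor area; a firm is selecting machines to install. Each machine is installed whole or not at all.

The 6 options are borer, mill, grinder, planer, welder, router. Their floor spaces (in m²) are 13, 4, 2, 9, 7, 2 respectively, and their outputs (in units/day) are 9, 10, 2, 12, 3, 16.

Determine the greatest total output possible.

43

mill + planer + welder + router: floor space 4 + 9 + 7 + 2 = 22 ≤ 27, output 10 + 12 + 3 + 16 = 41.
mill + grinder + planer + welder + router: floor space 4 + 2 + 9 + 7 + 2 = 24 ≤ 27, output 10 + 2 + 12 + 3 + 16 = 43.
Best is mill, grinder, planer, welder, and router with total output 43.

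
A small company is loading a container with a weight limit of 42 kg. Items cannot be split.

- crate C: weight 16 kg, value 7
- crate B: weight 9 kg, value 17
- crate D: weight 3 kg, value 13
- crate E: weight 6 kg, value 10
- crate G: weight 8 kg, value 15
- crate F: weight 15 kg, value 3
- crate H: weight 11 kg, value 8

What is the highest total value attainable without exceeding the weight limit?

Allowing fractional choices, the relaxed optimum would be about 65.2, but items are indivisible.
crate C + crate B + crate D + crate E + crate G: weight 16 + 9 + 3 + 6 + 8 = 42 ≤ 42, value 7 + 17 + 13 + 10 + 15 = 62.
crate B + crate D + crate E + crate G + crate H: weight 9 + 3 + 6 + 8 + 11 = 37 ≤ 42, value 17 + 13 + 10 + 15 + 8 = 63.
crate B + crate D + crate E + crate G + crate F: weight 9 + 3 + 6 + 8 + 15 = 41 ≤ 42, value 17 + 13 + 10 + 15 + 3 = 58.
Best is crate B, crate D, crate E, crate G, and crate H with total value 63.

63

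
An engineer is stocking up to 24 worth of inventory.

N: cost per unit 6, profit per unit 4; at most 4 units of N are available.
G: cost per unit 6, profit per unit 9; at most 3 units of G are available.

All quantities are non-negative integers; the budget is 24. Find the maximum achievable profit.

1×N and 3×G: cost 24 ≤ 24, profit 1·4 + 3·9 = 31.
3×G: cost 18 ≤ 24, profit 3·9 = 27.
Best is 31.

31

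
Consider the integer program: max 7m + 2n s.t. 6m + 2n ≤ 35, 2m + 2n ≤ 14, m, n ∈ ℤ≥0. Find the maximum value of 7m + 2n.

Relaxing integrality, the LP optimum is 40.83 at (m,n) = (5.83, 0), which is not an integer point.
(m,n)=(5,2): 6·5+2·2=34≤35, 2·5+2·2=14≤14, objective 39.
(m,n)=(5,1): 6·5+2·1=32≤35, 2·5+2·1=12≤14, objective 37.
(m,n)=(5,0): 6·5+2·0=30≤35, 2·5+2·0=10≤14, objective 35.
The best lattice point is (5,2), giving 39.

39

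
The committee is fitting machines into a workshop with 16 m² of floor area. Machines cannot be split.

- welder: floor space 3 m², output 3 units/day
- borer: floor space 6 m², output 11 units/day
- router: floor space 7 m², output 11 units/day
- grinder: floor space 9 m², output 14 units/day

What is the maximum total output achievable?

25

Take borer and grinder: floor space 6 + 9 = 15 ≤ 16, output 11 + 14 = 25.
No feasible combination exceeds this.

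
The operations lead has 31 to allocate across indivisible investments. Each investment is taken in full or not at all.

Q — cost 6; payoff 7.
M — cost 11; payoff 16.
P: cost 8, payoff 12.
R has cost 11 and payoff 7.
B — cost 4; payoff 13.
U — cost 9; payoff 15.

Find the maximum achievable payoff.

This is a 0-1 knapsack instance.
Allowing fractional choices, the relaxed optimum would be about 54.5, but investments are indivisible.
Q + M + B + U: cost 6 + 11 + 4 + 9 = 30 ≤ 31, payoff 7 + 16 + 13 + 15 = 51.
Q + P + B + U: cost 6 + 8 + 4 + 9 = 27 ≤ 31, payoff 7 + 12 + 13 + 15 = 47.
Q + M + P + B: cost 6 + 11 + 8 + 4 = 29 ≤ 31, payoff 7 + 16 + 12 + 13 = 48.
Best is Q, M, B, and U with total payoff 51.

51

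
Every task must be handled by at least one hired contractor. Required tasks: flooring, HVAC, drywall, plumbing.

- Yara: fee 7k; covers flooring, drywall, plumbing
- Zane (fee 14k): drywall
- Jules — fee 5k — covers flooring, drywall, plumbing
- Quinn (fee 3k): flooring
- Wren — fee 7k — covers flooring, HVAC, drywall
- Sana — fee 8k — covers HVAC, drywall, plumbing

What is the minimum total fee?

The greedy cost-per-new-task heuristic would pick Jules and Wren for 12, but a cheaper cover exists.
Choose Quinn and Sana: together they cover flooring, HVAC, drywall, plumbing — every task.
Total fee: 3 + 8 = 11.
No cover costs less than 11.

11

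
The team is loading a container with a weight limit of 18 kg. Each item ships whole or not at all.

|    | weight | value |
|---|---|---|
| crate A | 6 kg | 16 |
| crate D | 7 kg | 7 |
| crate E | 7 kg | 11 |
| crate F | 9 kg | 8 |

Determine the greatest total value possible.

27

Take crate A and crate E: weight 6 + 7 = 13 ≤ 18, value 16 + 11 = 27.
No other feasible combination does better.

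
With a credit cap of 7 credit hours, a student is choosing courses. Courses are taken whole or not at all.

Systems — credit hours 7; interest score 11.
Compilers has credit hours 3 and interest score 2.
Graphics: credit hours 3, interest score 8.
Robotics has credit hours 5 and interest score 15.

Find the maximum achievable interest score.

This is an integer program with binary decision variables.
Systems: credit hours 7 ≤ 7, interest score 11.
Robotics: credit hours 5 ≤ 7, interest score 15.
Compilers + Graphics: credit hours 3 + 3 = 6 ≤ 7, interest score 2 + 8 = 10.
Best is Robotics with total interest score 15.

15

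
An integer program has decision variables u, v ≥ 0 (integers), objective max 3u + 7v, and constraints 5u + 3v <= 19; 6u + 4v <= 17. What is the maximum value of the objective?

28

The continuous relaxation peaks at (0, 4.25) with value 29.75; rounding to a feasible lattice point costs some objective.
(u,v)=(0,4): 5·0+3·4=12≤19, 6·0+4·4=16≤17, objective 28.
(u,v)=(0,3): 5·0+3·3=9≤19, 6·0+4·3=12≤17, objective 21.
Maximum is 28 at (u,v)=(0,4).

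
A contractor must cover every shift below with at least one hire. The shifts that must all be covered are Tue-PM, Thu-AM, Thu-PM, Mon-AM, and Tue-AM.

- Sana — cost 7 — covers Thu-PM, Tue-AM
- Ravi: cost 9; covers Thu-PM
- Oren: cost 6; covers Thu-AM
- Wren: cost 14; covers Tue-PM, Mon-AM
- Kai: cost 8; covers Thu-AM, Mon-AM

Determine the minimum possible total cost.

The greedy cost-per-new-shift heuristic would pick Sana, Kai, and Wren for 29, but a cheaper cover exists.
Choose Sana, Oren, and Wren: together they cover Tue-PM, Thu-AM, Thu-PM, Mon-AM, Tue-AM — every shift.
Total cost: 7 + 6 + 14 = 27.
No cover costs less than 27.

27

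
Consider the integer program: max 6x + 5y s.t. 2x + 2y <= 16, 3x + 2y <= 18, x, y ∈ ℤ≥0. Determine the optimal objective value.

42

(x,y)=(2,6): 2·2+2·6=16≤16, 3·2+2·6=18≤18, objective 42.
(x,y)=(1,7): 2·1+2·7=16≤16, 3·1+2·7=17≤18, objective 41.
(x,y)=(2,5): 2·2+2·5=14≤16, 3·2+2·5=16≤18, objective 37.
No feasible integer point exceeds 42.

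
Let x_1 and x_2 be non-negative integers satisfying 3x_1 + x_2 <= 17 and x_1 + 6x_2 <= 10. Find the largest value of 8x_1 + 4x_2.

(x_1,x_2)=(5,0): 3·5+1·0=15≤17, 1·5+6·0=5≤10, objective 40.
(x_1,x_2)=(4,1): 3·4+1·1=13≤17, 1·4+6·1=10≤10, objective 36.
(x_1,x_2)=(4,0): 3·4+1·0=12≤17, 1·4+6·0=4≤10, objective 32.
Maximum is 40 at (x_1,x_2)=(5,0).

40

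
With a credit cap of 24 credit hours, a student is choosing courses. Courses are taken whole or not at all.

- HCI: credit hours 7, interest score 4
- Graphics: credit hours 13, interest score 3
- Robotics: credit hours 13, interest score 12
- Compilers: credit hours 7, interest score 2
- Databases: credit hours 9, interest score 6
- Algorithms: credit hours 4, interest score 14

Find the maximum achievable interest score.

30

Allowing fractional choices, the relaxed optimum would be about 30.7, but courses are indivisible.
HCI + Robotics + Algorithms: credit hours 7 + 13 + 4 = 24 ≤ 24, interest score 4 + 12 + 14 = 30.
Robotics + Algorithms: credit hours 13 + 4 = 17 ≤ 24, interest score 12 + 14 = 26.
Robotics + Compilers + Algorithms: credit hours 13 + 7 + 4 = 24 ≤ 24, interest score 12 + 2 + 14 = 28.
Best is HCI, Robotics, and Algorithms with total interest score 30.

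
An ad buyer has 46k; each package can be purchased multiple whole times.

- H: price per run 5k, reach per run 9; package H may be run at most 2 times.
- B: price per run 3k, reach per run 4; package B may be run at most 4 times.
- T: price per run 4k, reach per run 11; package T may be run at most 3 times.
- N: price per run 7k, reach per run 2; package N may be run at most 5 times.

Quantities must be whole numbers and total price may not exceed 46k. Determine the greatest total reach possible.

Take 2×H, 4×B, 3×T, and 1×N: price 41 ≤ 46, reach 2·9 + 4·4 + 3·11 + 1·2 = 69.
T has the best ratio (11/4) and is taken to its limit of 3; remaining capacity is filled optimally with the others.

69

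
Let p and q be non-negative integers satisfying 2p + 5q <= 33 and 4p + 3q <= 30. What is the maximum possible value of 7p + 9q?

66

Relaxing integrality, the LP optimum is 71.79 at (p,q) = (3.64, 5.14), which is not an integer point.
(p,q)=(3,5): 2·3+5·5=31≤33, 4·3+3·5=27≤30, objective 66.
(p,q)=(4,4): 2·4+5·4=28≤33, 4·4+3·4=28≤30, objective 64.
(p,q)=(2,5): 2·2+5·5=29≤33, 4·2+3·5=23≤30, objective 59.
The best lattice point is (3,5), giving 66.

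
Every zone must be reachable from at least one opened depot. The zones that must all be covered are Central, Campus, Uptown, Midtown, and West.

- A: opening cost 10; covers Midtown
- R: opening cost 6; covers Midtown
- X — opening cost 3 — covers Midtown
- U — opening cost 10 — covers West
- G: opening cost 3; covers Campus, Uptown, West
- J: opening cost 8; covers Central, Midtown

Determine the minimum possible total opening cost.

11

The greedy cost-per-new-zone heuristic would pick G, X, and J for 14, but a cheaper cover exists.
Choose G and J: together they cover Central, Campus, Uptown, Midtown, West — every zone.
Total opening cost: 3 + 8 = 11.
No cover costs less than 11.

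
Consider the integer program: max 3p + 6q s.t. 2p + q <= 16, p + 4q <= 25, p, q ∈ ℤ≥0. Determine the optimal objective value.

The continuous relaxation peaks at (5.57, 4.86) with value 45.86; rounding to a feasible lattice point costs some objective.
(p,q)=(5,5): 2·5+1·5=15≤16, 1·5+4·5=25≤25, objective 45.
(p,q)=(6,4): 2·6+1·4=16≤16, 1·6+4·4=22≤25, objective 42.
Maximum is 45 at (p,q)=(5,5).

45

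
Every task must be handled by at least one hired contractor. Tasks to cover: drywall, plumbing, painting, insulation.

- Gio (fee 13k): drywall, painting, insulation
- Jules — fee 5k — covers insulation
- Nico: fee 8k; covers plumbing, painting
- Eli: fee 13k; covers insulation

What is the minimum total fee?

21

The greedy cost-per-new-task heuristic would pick Nico, Jules, and Gio for 26, but a cheaper cover exists.
Choose Gio and Nico: together they cover drywall, plumbing, painting, insulation — every task.
Total fee: 13 + 8 = 21.
No cover costs less than 21.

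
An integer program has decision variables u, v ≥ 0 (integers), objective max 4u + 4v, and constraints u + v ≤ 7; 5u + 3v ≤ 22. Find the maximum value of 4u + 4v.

(u,v)=(0,7): 1·0+1·7=7≤7, 5·0+3·7=21≤22, objective 28.
(u,v)=(0,6): 1·0+1·6=6≤7, 5·0+3·6=18≤22, objective 24.
No feasible integer point exceeds 28.

28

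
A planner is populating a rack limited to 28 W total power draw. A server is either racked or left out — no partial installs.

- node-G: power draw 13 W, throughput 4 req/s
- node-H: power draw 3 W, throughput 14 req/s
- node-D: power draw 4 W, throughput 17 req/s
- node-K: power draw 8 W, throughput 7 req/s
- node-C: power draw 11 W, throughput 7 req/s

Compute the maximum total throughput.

Allowing fractional choices, the relaxed optimum would be about 45.6, but servers are indivisible.
node-G + node-H + node-D + node-K: power draw 13 + 3 + 4 + 8 = 28 ≤ 28, throughput 4 + 14 + 17 + 7 = 42.
node-H + node-D + node-K + node-C: power draw 3 + 4 + 8 + 11 = 26 ≤ 28, throughput 14 + 17 + 7 + 7 = 45.
Best is node-H, node-D, node-K, and node-C with total throughput 45.

45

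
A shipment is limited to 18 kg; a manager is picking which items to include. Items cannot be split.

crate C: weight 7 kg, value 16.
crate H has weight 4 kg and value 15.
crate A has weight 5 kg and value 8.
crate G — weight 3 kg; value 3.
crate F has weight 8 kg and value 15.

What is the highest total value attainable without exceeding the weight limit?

39

This is an integer program with binary decision variables.
Allowing fractional choices, the relaxed optimum would be about 44.1, but items are indivisible.
crate C + crate H + crate A: weight 7 + 4 + 5 = 16 ≤ 18, value 16 + 15 + 8 = 39.
crate H + crate A + crate F: weight 4 + 5 + 8 = 17 ≤ 18, value 15 + 8 + 15 = 38.
crate C + crate H + crate G: weight 7 + 4 + 3 = 14 ≤ 18, value 16 + 15 + 3 = 34.
Best is crate C, crate H, and crate A with total value 39.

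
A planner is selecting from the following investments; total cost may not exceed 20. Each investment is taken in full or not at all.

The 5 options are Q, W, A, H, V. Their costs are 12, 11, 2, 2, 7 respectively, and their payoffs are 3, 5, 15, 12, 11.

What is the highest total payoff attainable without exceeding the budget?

38

W + A + V: cost 11 + 2 + 7 = 20 ≤ 20, payoff 5 + 15 + 11 = 31.
W + A + H: cost 11 + 2 + 2 = 15 ≤ 20, payoff 5 + 15 + 12 = 32.
A + H + V: cost 2 + 2 + 7 = 11 ≤ 20, payoff 15 + 12 + 11 = 38.
Best is A, H, and V with total payoff 38.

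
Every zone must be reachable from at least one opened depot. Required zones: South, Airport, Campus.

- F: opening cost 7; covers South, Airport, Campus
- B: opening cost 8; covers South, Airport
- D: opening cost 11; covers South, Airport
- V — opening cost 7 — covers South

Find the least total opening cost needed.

7

F alone covers South, Airport, Campus — every zone.
Total opening cost: 7.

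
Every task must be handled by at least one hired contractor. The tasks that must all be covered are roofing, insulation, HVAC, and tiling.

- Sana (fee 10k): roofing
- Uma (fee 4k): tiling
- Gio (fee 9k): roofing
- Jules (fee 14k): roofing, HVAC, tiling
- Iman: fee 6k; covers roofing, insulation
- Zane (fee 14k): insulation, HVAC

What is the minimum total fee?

20

This is a weighted set-cover instance.
The greedy cost-per-new-task heuristic would pick Iman, Uma, and Jules for 24, but a cheaper cover exists.
Choose Jules and Iman: together they cover roofing, insulation, HVAC, tiling — every task.
Total fee: 14 + 6 = 20.
No cover costs less than 20.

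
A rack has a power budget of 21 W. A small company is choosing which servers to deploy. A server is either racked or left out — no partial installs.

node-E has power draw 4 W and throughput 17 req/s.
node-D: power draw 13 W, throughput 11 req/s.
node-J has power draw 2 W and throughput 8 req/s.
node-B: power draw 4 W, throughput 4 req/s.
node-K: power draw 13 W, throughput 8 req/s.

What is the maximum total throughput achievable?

Treat it as a binary knapsack problem.
node-E + node-D + node-B: power draw 4 + 13 + 4 = 21 ≤ 21, throughput 17 + 11 + 4 = 32.
node-E + node-J + node-K: power draw 4 + 2 + 13 = 19 ≤ 21, throughput 17 + 8 + 8 = 33.
node-E + node-D + node-J: power draw 4 + 13 + 2 = 19 ≤ 21, throughput 17 + 11 + 8 = 36.
Best is node-E, node-D, and node-J with total throughput 36.

36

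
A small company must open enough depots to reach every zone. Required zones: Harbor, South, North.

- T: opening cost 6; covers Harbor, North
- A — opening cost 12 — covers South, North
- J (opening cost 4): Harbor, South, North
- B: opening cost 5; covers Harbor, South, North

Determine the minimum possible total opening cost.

J alone covers Harbor, South, North — every zone.
Total opening cost: 4.
No cover costs less than 4.

4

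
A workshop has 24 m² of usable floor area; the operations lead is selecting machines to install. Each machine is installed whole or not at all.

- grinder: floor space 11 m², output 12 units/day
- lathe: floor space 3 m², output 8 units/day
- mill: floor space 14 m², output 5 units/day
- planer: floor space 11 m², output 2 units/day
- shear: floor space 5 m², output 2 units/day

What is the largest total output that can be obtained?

This is an integer program with binary decision variables.
Allowing fractional choices, the relaxed optimum would be about 23.8, but machines are indivisible.
grinder + lathe: floor space 11 + 3 = 14 ≤ 24, output 12 + 8 = 20.
grinder + lathe + shear: floor space 11 + 3 + 5 = 19 ≤ 24, output 12 + 8 + 2 = 22.
Best is grinder, lathe, and shear with total output 22.

22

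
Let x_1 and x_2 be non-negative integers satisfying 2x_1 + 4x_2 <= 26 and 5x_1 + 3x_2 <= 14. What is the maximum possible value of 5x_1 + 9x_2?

The continuous relaxation peaks at (0, 4.67) with value 42.00; rounding to a feasible lattice point costs some objective.
(x_1,x_2)=(0,4): 2·0+4·4=16≤26, 5·0+3·4=12≤14, objective 36.
(x_1,x_2)=(1,3): 2·1+4·3=14≤26, 5·1+3·3=14≤14, objective 32.
(x_1,x_2)=(0,3): 2·0+4·3=12≤26, 5·0+3·3=9≤14, objective 27.
Maximum is 36 at (x_1,x_2)=(0,4).

36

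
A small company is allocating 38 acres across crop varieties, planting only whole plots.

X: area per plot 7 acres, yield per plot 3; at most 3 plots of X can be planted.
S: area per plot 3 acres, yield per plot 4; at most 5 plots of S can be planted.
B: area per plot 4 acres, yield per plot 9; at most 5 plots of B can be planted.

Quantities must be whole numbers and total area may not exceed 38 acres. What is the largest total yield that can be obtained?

This is a bounded integer knapsack.
4×S and 5×B: area 32 ≤ 38, yield 4·4 + 5·9 = 61.
5×S and 5×B: area 35 ≤ 38, yield 5·4 + 5·9 = 65.
Best is 65.

65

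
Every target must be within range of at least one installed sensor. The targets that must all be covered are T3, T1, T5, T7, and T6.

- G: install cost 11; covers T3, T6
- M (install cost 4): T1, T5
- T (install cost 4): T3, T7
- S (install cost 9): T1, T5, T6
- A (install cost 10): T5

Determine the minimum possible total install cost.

This is an integer covering problem.
Choose T and S: together they cover T3, T1, T5, T7, T6 — every target.
Total install cost: 4 + 9 = 13.

13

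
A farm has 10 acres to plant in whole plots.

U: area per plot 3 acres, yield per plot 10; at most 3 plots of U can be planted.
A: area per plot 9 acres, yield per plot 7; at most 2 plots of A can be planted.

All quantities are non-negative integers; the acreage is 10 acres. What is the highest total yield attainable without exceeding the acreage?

30

2×U: area 6 ≤ 10, yield 2·10 = 20.
3×U: area 9 ≤ 10, yield 3·10 = 30.
Best is 30.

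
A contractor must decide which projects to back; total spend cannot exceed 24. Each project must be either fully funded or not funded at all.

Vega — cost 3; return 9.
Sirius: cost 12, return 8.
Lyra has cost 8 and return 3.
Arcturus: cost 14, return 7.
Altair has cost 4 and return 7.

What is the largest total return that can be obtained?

24

Take Vega, Sirius, and Altair: cost 3 + 12 + 4 = 19 ≤ 24, return 9 + 8 + 7 = 24.
No other feasible combination does better.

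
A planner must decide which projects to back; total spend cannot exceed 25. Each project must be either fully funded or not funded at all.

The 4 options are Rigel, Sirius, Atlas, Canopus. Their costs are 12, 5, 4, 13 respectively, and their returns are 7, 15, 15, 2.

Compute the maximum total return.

37

Allowing fractional choices, the relaxed optimum would be about 37.6, but projects are indivisible.
Sirius + Atlas + Canopus: cost 5 + 4 + 13 = 22 ≤ 25, return 15 + 15 + 2 = 32.
Rigel + Sirius + Atlas: cost 12 + 5 + 4 = 21 ≤ 25, return 7 + 15 + 15 = 37.
Sirius + Atlas: cost 5 + 4 = 9 ≤ 25, return 15 + 15 = 30.
Best is Rigel, Sirius, and Atlas with total return 37.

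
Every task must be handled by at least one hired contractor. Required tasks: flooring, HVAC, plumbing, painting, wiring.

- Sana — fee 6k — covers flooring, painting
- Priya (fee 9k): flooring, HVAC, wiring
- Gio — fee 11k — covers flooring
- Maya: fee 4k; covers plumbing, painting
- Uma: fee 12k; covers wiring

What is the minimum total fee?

This is a weighted set-cover instance.
Choose Priya and Maya: together they cover flooring, HVAC, plumbing, painting, wiring — every task.
Total fee: 9 + 4 = 13.

13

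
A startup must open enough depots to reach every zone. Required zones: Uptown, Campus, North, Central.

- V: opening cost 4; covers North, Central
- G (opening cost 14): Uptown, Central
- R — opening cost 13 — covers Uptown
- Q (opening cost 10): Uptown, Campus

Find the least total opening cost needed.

This is a weighted set-cover instance.
Choose V and Q: together they cover Uptown, Campus, North, Central — every zone.
Total opening cost: 4 + 10 = 14.
No cover costs less than 14.

14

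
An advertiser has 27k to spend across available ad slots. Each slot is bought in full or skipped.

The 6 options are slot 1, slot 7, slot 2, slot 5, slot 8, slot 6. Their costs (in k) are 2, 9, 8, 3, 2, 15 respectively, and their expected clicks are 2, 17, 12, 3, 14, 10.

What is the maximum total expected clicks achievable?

48

This is an integer program with binary decision variables.
slot 7 + slot 2 + slot 5 + slot 8: cost 9 + 8 + 3 + 2 = 22 ≤ 27, expected clicks 17 + 12 + 3 + 14 = 46.
slot 1 + slot 7 + slot 2 + slot 5 + slot 8: cost 2 + 9 + 8 + 3 + 2 = 24 ≤ 27, expected clicks 2 + 17 + 12 + 3 + 14 = 48.
Best is slot 1, slot 7, slot 2, slot 5, and slot 8 with total expected clicks 48.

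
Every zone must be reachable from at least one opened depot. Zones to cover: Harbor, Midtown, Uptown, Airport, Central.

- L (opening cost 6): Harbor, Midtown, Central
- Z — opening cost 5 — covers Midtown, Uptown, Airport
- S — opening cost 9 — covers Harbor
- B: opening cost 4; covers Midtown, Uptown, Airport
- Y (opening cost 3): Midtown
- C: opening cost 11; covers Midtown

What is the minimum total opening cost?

Choose L and B: together they cover Harbor, Midtown, Uptown, Airport, Central — every zone.
Total opening cost: 6 + 4 = 10.
No cover costs less than 10.

10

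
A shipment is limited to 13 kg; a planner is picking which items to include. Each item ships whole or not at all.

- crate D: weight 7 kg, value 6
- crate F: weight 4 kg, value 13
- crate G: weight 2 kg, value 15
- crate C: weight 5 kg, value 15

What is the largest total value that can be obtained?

43

Allowing fractional choices, the relaxed optimum would be about 44.7, but items are indivisible.
crate F + crate G + crate C: weight 4 + 2 + 5 = 11 ≤ 13, value 13 + 15 + 15 = 43.
crate D + crate F + crate G: weight 7 + 4 + 2 = 13 ≤ 13, value 6 + 13 + 15 = 34.
Best is crate F, crate G, and crate C with total value 43.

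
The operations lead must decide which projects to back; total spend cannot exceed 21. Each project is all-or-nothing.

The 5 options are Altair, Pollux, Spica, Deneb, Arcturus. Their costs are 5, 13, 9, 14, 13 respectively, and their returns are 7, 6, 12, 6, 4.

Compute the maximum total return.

19

Take Altair and Spica: cost 5 + 9 = 14 ≤ 21, return 7 + 12 = 19.
No other feasible combination does better.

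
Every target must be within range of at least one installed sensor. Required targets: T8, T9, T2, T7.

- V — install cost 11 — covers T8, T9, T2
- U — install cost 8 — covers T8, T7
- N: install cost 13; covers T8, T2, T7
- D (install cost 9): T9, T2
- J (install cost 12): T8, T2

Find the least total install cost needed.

This is an integer covering problem.
Choose U and D: together they cover T8, T9, T2, T7 — every target.
Total install cost: 8 + 9 = 17.

17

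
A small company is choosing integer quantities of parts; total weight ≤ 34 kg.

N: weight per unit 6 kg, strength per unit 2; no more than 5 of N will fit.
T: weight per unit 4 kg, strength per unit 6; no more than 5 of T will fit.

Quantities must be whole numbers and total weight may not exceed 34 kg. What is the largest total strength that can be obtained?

2×N and 5×T: weight 32 ≤ 34, strength 2·2 + 5·6 = 34.
1×N and 5×T: weight 26 ≤ 34, strength 1·2 + 5·6 = 32.
Best is 34.

34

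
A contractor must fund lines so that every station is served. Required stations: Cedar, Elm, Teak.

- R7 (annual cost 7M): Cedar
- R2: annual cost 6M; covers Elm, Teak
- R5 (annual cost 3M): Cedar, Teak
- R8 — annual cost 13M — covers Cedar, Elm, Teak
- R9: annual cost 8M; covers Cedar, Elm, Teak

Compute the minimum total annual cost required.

The greedy cost-per-new-station heuristic would pick R5 and R2 for 9, but a cheaper cover exists.
R9 alone covers Cedar, Elm, Teak — every station.
Total annual cost: 8.
No cover costs less than 8.

8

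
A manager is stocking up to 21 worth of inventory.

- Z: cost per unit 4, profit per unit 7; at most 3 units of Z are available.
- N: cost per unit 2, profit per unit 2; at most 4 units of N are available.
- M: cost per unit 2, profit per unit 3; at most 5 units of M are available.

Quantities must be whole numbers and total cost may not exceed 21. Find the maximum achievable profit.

33

Take 3×Z and 4×M: cost 20 ≤ 21, profit 3·7 + 4·3 = 33.
Z has the best ratio (7/4) and is taken to its limit of 3; remaining capacity is filled optimally with the others.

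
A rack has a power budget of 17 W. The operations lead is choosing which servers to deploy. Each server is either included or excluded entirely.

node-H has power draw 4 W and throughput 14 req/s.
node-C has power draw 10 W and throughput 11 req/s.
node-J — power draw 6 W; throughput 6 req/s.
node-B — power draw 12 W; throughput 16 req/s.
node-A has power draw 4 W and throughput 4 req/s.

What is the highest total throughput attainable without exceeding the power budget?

Take node-H and node-B: power draw 4 + 12 = 16 ≤ 17, throughput 14 + 16 = 30.
No other feasible combination does better.

30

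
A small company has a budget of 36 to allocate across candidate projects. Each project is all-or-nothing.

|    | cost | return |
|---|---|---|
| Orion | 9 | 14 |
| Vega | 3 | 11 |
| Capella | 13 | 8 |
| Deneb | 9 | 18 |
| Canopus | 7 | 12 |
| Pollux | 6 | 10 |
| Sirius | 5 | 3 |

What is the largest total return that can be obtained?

This is an integer program with binary decision variables.
Take Orion, Vega, Deneb, Canopus, and Pollux: cost 9 + 3 + 9 + 7 + 6 = 34 ≤ 36, return 14 + 11 + 18 + 12 + 10 = 65.
No other feasible combination does better.

65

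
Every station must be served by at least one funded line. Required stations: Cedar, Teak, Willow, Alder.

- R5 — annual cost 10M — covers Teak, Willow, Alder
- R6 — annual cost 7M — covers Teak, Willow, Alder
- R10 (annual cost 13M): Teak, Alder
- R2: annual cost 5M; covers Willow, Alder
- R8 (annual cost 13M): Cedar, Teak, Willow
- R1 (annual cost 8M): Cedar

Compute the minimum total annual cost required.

15

Choose R6 and R1: together they cover Cedar, Teak, Willow, Alder — every station.
Total annual cost: 7 + 8 = 15.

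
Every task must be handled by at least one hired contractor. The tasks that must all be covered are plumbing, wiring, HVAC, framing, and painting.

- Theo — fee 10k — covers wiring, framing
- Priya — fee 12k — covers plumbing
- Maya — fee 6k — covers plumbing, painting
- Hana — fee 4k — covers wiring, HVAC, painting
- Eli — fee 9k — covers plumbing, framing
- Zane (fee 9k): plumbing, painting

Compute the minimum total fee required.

This is an integer covering problem.
Choose Hana and Eli: together they cover plumbing, wiring, HVAC, framing, painting — every task.
Total fee: 4 + 9 = 13.

13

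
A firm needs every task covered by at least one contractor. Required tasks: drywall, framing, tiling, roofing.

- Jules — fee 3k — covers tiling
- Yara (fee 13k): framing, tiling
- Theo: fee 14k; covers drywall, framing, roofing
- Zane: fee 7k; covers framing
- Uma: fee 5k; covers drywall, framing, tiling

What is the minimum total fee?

17

Choose Jules and Theo: together they cover drywall, framing, tiling, roofing — every task.
Total fee: 3 + 14 = 17.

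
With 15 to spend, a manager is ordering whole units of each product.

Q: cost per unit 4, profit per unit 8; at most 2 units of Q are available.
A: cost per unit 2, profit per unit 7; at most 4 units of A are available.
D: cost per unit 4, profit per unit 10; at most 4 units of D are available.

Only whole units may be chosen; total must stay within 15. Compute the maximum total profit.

41

A has the best ratio (7/2); taking only A gives at most 4×7 = 28 (stopped by the supply cap of 4).
Mixing does better — 3×A and 2×D: cost 14 ≤ 15, profit 3·7 + 2·10 = 41.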